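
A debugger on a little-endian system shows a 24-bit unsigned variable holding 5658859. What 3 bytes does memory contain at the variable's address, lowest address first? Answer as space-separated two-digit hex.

5658859 in hexadecimal, padded to 24 bits, is 0x5658EB.
Split into bytes (most-significant first): 56 58 EB.
Little-endian: lowest address holds the least-significant byte.
So at ascending addresses the bytes are EB 58 56.

EB 58 56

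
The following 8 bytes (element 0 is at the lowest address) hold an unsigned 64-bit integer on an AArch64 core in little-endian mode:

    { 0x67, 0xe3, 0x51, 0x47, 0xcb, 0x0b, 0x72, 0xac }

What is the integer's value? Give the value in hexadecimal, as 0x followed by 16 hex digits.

In little-endian order the low byte comes first in memory.
Reassemble most-significant byte first: AC 72 0B CB 47 51 E3 67 → 0xAC720BCB4751E367.

0xAC720BCB4751E367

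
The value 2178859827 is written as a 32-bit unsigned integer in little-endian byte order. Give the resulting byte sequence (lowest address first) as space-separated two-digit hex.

33 C3 DE 81

2178859827 in hexadecimal, padded to 32 bits, is 0x81DEC333.
Split into bytes (most-significant first): 81 DE C3 33.
Little-endian stores the least-significant byte at the lowest address.
So at ascending addresses the bytes are 33 C3 DE 81.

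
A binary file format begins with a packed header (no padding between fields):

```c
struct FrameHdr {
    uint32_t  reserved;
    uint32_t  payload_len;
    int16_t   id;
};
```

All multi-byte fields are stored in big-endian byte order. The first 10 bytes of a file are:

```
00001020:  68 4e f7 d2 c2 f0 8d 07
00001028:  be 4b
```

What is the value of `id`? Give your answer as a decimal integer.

-16821

`id` follows `reserved` (4 B), `payload_len` (4 B), so it starts at offset 4 + 4 = 8 and occupies 2 bytes.
Bytes at offsets 8..9: BE 4B.
Big-endian stores the most-significant byte at the lowest address.
The bytes are already most-significant first: 0xBE4B.
Top bit is set, so as a signed 16-bit value this is 0xBE4B − 2^16 = -16821.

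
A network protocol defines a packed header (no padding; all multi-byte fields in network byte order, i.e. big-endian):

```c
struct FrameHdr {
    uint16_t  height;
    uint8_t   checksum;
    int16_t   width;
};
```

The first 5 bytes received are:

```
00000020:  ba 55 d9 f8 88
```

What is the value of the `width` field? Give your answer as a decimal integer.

`width` follows `height` (2 B), `checksum` (1 B), so it starts at offset 2 + 1 = 3 and occupies 2 bytes.
Bytes at offsets 3..4: F8 88.
In big-endian order the high byte comes first in memory.
The bytes are already most-significant first: 0xF888.
Top bit is set, so as a signed 16-bit value this is 0xF888 − 2^16 = -1912.

-1912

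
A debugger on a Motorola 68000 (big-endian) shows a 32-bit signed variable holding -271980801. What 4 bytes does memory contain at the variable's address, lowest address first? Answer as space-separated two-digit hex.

EF C9 E6 FF

Two's complement of -271980801 in 32 bits: 271980801 = 0x10361901; invert → 0xEFC9E6FE; add 1 → 0xEFC9E6FF.
Split into bytes (most-significant first): EF C9 E6 FF.
In big-endian order the high byte comes first in memory.
So the memory order matches the most-significant-first order: EF C9 E6 FF.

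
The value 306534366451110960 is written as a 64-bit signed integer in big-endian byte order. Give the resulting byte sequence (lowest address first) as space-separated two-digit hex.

306534366451110960 in hexadecimal, padded to 64 bits, is 0x04410761D7C49430.
Split into bytes (most-significant first): 04 41 07 61 D7 C4 94 30.
In big-endian order the high byte comes first in memory.
So the memory order matches the most-significant-first order: 04 41 07 61 D7 C4 94 30.

04 41 07 61 D7 C4 94 30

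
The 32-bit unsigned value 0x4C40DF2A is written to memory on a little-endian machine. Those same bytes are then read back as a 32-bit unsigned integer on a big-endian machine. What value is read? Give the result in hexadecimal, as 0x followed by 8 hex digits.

0x2ADF404C

Stored little-endian, the bytes at ascending addresses are 2A DF 40 4C.
Read back as big-endian, the last byte is least significant, giving 0x2ADF404C.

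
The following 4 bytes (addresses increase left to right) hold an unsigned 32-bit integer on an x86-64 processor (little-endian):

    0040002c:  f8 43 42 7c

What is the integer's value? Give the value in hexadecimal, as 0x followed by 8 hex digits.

0x7C4243F8

In little-endian order the low byte comes first in memory.
Reassemble most-significant byte first: 7C 42 43 F8 → 0x7C4243F8.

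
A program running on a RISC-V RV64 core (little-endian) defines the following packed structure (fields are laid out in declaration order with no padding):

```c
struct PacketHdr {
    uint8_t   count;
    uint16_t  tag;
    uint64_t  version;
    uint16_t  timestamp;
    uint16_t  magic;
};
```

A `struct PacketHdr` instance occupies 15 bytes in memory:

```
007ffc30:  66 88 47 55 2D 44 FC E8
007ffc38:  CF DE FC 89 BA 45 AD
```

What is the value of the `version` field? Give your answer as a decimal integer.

`version` follows `count` (1 B), `tag` (2 B), so it starts at offset 1 + 2 = 3 and occupies 8 bytes.
Bytes at offsets 3..10: 55 2D 44 FC E8 CF DE FC.
Little-endian: lowest address holds the least-significant byte.
Reassemble most-significant byte first: FC DE CF E8 FC 44 2D 55 → 0xFCDECFE8FC442D55.
0xFCDECFE8FC442D55 = 18221229741959294293.

18221229741959294293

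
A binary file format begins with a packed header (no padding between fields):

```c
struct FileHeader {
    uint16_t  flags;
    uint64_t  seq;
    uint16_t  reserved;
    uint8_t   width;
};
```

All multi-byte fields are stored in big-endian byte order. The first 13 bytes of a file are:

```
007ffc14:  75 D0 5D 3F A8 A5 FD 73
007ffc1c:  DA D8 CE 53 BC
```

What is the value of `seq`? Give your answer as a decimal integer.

`seq` follows `flags` (2 bytes), so it starts at byte offset 2 and occupies 8 bytes.
Bytes at offsets 2..9: 5D 3F A8 A5 FD 73 DA D8.
In big-endian order the high byte comes first in memory.
The bytes are already most-significant first: 0x5D3FA8A5FD73DAD8.
0x5D3FA8A5FD73DAD8 = 6719274599935367896.

6719274599935367896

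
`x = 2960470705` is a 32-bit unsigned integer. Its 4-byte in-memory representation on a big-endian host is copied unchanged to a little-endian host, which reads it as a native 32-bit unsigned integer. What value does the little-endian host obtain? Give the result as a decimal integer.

2960470705 in 32-bit hexadecimal is 0xB07532B1.
Stored big-endian, the bytes at ascending addresses are B0 75 32 B1.
Read back as little-endian, the first byte is least significant, giving 0xB13275B0.
0xB13275B0 = 2972874160.

2972874160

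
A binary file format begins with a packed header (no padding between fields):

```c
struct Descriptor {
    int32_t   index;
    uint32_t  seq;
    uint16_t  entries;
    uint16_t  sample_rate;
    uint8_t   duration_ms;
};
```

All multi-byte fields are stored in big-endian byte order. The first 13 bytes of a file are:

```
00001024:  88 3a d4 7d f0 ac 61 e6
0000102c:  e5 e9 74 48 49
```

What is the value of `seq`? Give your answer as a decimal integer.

4037829094

`seq` follows `index` (4 bytes), so it starts at byte offset 4 and occupies 4 bytes.
Bytes at offsets 4..7: F0 AC 61 E6.
Big-endian stores the most-significant byte at the lowest address.
The bytes are already most-significant first: 0xF0AC61E6.
0xF0AC61E6 = 4037829094.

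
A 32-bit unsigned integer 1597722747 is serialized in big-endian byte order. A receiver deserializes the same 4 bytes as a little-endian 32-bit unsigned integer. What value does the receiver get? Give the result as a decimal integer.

1597722747 in 32-bit hexadecimal is 0x5F3B507B.
Stored big-endian, the bytes at ascending addresses are 5F 3B 50 7B.
Read back as little-endian, the first byte is least significant, giving 0x7B503B5F.
0x7B503B5F = 2068855647.

2068855647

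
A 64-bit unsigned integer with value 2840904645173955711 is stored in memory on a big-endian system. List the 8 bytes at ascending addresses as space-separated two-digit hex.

2840904645173955711 in hexadecimal, padded to 64 bits, is 0x276CEBB91859CC7F.
Split into bytes (most-significant first): 27 6C EB B9 18 59 CC 7F.
In big-endian order the high byte comes first in memory.
So the memory order matches the most-significant-first order: 27 6C EB B9 18 59 CC 7F.

27 6C EB B9 18 59 CC 7F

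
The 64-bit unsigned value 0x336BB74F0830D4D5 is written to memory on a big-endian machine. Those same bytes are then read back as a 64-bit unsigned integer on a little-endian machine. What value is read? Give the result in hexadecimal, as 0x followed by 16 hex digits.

0xD5D430084FB76B33

Stored big-endian, the bytes at ascending addresses are 33 6B B7 4F 08 30 D4 D5.
Read back as little-endian, the first byte is least significant, giving 0xD5D430084FB76B33.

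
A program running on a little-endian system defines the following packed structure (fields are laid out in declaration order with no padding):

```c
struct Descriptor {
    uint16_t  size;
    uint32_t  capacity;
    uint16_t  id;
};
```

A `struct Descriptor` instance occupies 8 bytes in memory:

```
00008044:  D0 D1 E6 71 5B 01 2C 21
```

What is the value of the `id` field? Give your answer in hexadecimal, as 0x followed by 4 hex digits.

0x212C

`id` follows `size` (2 B), `capacity` (4 B), so it starts at offset 2 + 4 = 6 and occupies 2 bytes.
Bytes at offsets 6..7: 2C 21.
Little-endian: lowest address holds the least-significant byte.
Reassemble most-significant byte first: 21 2C → 0x212C.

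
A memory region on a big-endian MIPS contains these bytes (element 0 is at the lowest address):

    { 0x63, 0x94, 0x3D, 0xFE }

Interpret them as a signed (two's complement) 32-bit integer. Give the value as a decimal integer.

1670659582

Big-endian: lowest address holds the most-significant byte.
The bytes are already most-significant first: 0x63943DFE.
0x63943DFE = 1670659582.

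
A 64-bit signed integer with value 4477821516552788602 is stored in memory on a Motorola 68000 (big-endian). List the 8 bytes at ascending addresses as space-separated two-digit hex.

4477821516552788602 in hexadecimal, padded to 64 bits, is 0x3E246AF1DDBADA7A.
Split into bytes (most-significant first): 3E 24 6A F1 DD BA DA 7A.
In big-endian order the high byte comes first in memory.
So the memory order matches the most-significant-first order: 3E 24 6A F1 DD BA DA 7A.

3E 24 6A F1 DD BA DA 7A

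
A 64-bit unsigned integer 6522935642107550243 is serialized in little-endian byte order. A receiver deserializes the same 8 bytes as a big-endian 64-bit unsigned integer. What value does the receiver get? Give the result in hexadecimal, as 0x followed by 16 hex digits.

6522935642107550243 in 64-bit hexadecimal is 0x5A861F68108E1A23.
Stored little-endian, the bytes at ascending addresses are 23 1A 8E 10 68 1F 86 5A.
Read back as big-endian, the last byte is least significant, giving 0x231A8E10681F865A.

0x231A8E10681F865A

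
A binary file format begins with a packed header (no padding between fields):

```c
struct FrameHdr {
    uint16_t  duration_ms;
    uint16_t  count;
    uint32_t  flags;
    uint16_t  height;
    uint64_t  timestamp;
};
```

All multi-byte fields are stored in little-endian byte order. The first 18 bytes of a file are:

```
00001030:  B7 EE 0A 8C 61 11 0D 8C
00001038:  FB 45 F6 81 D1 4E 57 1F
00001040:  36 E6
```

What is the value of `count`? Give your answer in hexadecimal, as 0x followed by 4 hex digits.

0x8C0A

`count` follows `duration_ms` (2 bytes), so it starts at byte offset 2 and occupies 2 bytes.
Bytes at offsets 2..3: 0A 8C.
In little-endian order the low byte comes first in memory.
Reassemble most-significant byte first: 8C 0A → 0x8C0A.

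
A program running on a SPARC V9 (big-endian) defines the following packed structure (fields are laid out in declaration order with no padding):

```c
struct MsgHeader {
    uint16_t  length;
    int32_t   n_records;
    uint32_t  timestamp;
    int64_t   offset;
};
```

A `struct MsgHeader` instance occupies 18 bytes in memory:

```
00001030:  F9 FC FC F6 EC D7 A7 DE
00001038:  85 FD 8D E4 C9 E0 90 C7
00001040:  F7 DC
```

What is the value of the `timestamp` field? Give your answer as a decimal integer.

`timestamp` follows `length` (2 B), `n_records` (4 B), so it starts at offset 2 + 4 = 6 and occupies 4 bytes.
Bytes at offsets 6..9: A7 DE 85 FD.
In big-endian order the high byte comes first in memory.
The bytes are already most-significant first: 0xA7DE85FD.
0xA7DE85FD = 2816378365.

2816378365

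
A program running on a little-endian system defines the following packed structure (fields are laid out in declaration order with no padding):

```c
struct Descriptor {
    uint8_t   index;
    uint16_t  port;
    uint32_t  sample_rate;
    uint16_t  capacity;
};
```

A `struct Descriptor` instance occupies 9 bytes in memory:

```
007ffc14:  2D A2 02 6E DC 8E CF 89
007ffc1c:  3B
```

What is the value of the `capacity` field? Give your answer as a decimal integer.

15241

`capacity` follows `index` (1 B), `port` (2 B), `sample_rate` (4 B), so it starts at offset 1 + 2 + 4 = 7 and occupies 2 bytes.
Bytes at offsets 7..8: 89 3B.
Little-endian: lowest address holds the least-significant byte.
Reassemble most-significant byte first: 3B 89 → 0x3B89.
0x3B89 = 15241.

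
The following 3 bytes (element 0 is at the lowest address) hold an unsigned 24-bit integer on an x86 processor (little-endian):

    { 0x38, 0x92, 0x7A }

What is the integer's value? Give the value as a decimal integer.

8032824

In little-endian order the low byte comes first in memory.
Reassemble most-significant byte first: 7A 92 38 → 0x7A9238.
0x7A9238 = 8032824.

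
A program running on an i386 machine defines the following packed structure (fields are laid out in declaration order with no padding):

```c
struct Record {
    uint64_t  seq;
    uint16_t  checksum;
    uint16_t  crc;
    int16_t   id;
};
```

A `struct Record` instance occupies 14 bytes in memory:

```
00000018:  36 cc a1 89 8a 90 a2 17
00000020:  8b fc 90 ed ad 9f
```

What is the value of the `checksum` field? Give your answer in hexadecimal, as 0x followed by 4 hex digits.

`checksum` follows `seq` (8 bytes), so it starts at byte offset 8 and occupies 2 bytes.
Bytes at offsets 8..9: 8B FC.
Little-endian stores the least-significant byte at the lowest address.
Reassemble most-significant byte first: FC 8B → 0xFC8B.

0xFC8B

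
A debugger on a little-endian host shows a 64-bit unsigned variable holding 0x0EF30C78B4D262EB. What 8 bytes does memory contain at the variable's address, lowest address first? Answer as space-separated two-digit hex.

EB 62 D2 B4 78 0C F3 0E

Split into bytes (most-significant first): 0E F3 0C 78 B4 D2 62 EB.
In little-endian order the low byte comes first in memory.
So at ascending addresses the bytes are EB 62 D2 B4 78 0C F3 0E.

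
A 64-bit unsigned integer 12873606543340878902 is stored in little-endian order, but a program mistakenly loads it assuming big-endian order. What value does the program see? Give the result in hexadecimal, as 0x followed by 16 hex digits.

0x363CFAA1F13CA8B2

12873606543340878902 in 64-bit hexadecimal is 0xB2A83CF1A1FA3C36.
Stored little-endian, the bytes at ascending addresses are 36 3C FA A1 F1 3C A8 B2.
Read back as big-endian, the last byte is least significant, giving 0x363CFAA1F13CA8B2.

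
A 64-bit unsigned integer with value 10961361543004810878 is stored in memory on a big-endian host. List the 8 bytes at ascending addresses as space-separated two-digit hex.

98 1E 94 3F 61 6D EE 7E

10961361543004810878 in hexadecimal, padded to 64 bits, is 0x981E943F616DEE7E.
Split into bytes (most-significant first): 98 1E 94 3F 61 6D EE 7E.
Big-endian stores the most-significant byte at the lowest address.
So the memory order matches the most-significant-first order: 98 1E 94 3F 61 6D EE 7E.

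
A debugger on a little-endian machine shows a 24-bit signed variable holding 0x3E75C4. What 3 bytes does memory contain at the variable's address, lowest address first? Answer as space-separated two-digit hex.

Split into bytes (most-significant first): 3E 75 C4.
Little-endian stores the least-significant byte at the lowest address.
So at ascending addresses the bytes are C4 75 3E.

C4 75 3E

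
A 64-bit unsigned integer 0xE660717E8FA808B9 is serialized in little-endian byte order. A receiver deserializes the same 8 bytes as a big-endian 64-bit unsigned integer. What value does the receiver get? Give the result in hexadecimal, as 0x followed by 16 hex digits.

Stored little-endian, the bytes at ascending addresses are B9 08 A8 8F 7E 71 60 E6.
Read back as big-endian, the last byte is least significant, giving 0xB908A88F7E7160E6.

0xB908A88F7E7160E6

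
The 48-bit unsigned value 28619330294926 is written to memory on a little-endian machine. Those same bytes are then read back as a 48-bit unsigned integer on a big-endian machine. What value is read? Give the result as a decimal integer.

28619330294926 in 48-bit hexadecimal is 0x1A077504148E.
Stored little-endian, the bytes at ascending addresses are 8E 14 04 75 07 1A.
Read back as big-endian, the last byte is least significant, giving 0x8E140475071A.
0x8E140475071A = 156216625268506.

156216625268506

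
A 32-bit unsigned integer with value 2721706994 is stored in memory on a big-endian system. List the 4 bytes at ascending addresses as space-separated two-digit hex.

2721706994 in hexadecimal, padded to 32 bits, is 0xA239F3F2.
Split into bytes (most-significant first): A2 39 F3 F2.
In big-endian order the high byte comes first in memory.
So the memory order matches the most-significant-first order: A2 39 F3 F2.

A2 39 F3 F2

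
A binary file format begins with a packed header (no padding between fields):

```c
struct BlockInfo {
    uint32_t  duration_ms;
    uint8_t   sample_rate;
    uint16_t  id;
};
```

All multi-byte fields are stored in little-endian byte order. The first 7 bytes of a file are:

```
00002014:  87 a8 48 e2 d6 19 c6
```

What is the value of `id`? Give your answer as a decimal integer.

50713

`id` follows `duration_ms` (4 B), `sample_rate` (1 B), so it starts at offset 4 + 1 = 5 and occupies 2 bytes.
Bytes at offsets 5..6: 19 C6.
Little-endian stores the least-significant byte at the lowest address.
Reassemble most-significant byte first: C6 19 → 0xC619.
0xC619 = 50713.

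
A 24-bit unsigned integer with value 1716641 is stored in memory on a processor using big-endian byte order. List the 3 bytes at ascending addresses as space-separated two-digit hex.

1A 31 A1

1716641 in hexadecimal, padded to 24 bits, is 0x1A31A1.
Split into bytes (most-significant first): 1A 31 A1.
Big-endian stores the most-significant byte at the lowest address.
So the memory order matches the most-significant-first order: 1A 31 A1.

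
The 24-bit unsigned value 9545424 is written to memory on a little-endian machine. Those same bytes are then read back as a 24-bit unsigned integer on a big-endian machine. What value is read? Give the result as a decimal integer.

9545424 in 24-bit hexadecimal is 0x91A6D0.
Stored little-endian, the bytes at ascending addresses are D0 A6 91.
Read back as big-endian, the last byte is least significant, giving 0xD0A691.
0xD0A691 = 13674129.

13674129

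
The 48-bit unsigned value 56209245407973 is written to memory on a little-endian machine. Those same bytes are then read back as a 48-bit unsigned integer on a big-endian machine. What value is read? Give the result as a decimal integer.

56209245407973 in 48-bit hexadecimal is 0x331F3C1B0AE5.
Stored little-endian, the bytes at ascending addresses are E5 0A 1B 3C 1F 33.
Read back as big-endian, the last byte is least significant, giving 0xE50A1B3C1F33.
0xE50A1B3C1F33 = 251831569358643.

251831569358643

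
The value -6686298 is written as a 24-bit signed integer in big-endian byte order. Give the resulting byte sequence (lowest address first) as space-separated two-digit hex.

Two's complement of -6686298 in 24 bits: 6686298 = 0x66065A; invert → 0x99F9A5; add 1 → 0x99F9A6.
Split into bytes (most-significant first): 99 F9 A6.
Big-endian stores the most-significant byte at the lowest address.
So the memory order matches the most-significant-first order: 99 F9 A6.

99 F9 A6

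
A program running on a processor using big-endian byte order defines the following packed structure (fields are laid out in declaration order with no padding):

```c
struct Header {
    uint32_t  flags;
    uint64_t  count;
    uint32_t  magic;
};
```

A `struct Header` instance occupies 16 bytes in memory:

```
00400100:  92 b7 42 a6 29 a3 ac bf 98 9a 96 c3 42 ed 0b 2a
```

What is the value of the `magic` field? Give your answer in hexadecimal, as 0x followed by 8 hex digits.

`magic` follows `flags` (4 B), `count` (8 B), so it starts at offset 4 + 8 = 12 and occupies 4 bytes.
Bytes at offsets 12..15: 42 ED 0B 2A.
In big-endian order the high byte comes first in memory.
The bytes are already most-significant first: 0x42ED0B2A.

0x42ED0B2A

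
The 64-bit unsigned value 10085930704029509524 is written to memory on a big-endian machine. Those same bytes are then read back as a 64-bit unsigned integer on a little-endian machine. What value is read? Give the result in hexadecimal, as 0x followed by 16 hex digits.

10085930704029509524 in 64-bit hexadecimal is 0x8BF86C89AAE26794.
Stored big-endian, the bytes at ascending addresses are 8B F8 6C 89 AA E2 67 94.
Read back as little-endian, the first byte is least significant, giving 0x9467E2AA896CF88B.

0x9467E2AA896CF88B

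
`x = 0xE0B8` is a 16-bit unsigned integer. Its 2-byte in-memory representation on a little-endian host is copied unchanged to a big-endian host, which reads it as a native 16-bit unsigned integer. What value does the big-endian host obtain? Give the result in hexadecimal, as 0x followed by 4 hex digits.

Stored little-endian, the bytes at ascending addresses are B8 E0.
Read back as big-endian, the last byte is least significant, giving 0xB8E0.

0xB8E0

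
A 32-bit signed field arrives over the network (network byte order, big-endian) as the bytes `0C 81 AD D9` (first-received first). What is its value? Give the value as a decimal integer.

209825241

Big-endian: lowest address holds the most-significant byte.
The bytes are already most-significant first: 0x0C81ADD9.
0x0C81ADD9 = 209825241.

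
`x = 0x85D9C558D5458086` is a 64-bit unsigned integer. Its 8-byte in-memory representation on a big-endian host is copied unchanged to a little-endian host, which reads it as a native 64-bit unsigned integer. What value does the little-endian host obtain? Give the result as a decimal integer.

Stored big-endian, the bytes at ascending addresses are 85 D9 C5 58 D5 45 80 86.
Read back as little-endian, the first byte is least significant, giving 0x868045D558C5D985.
0x868045D558C5D985 = 9691823180721019269.

9691823180721019269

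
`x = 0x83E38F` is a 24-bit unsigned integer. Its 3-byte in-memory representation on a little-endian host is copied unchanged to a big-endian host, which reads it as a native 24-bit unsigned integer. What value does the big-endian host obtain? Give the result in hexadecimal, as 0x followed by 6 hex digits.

0x8FE383

Stored little-endian, the bytes at ascending addresses are 8F E3 83.
Read back as big-endian, the last byte is least significant, giving 0x8FE383.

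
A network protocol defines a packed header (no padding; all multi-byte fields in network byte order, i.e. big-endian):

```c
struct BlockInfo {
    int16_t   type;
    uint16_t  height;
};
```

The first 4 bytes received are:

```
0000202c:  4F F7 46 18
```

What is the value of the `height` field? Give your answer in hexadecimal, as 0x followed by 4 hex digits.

`height` follows `type` (2 bytes), so it starts at byte offset 2 and occupies 2 bytes.
Bytes at offsets 2..3: 46 18.
Big-endian stores the most-significant byte at the lowest address.
The bytes are already most-significant first: 0x4618.

0x4618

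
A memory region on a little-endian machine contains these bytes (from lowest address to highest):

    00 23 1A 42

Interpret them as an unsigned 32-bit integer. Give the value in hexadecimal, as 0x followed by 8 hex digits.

0x421A2300

Little-endian: lowest address holds the least-significant byte.
Reassemble most-significant byte first: 42 1A 23 00 → 0x421A2300.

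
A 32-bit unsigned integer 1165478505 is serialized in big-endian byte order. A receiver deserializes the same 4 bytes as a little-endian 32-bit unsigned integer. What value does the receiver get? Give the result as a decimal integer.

1165478505 in 32-bit hexadecimal is 0x4577CA69.
Stored big-endian, the bytes at ascending addresses are 45 77 CA 69.
Read back as little-endian, the first byte is least significant, giving 0x69CA7745.
0x69CA7745 = 1774876485.

1774876485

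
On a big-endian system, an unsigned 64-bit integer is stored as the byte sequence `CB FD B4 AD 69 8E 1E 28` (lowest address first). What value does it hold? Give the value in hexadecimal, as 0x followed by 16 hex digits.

0xCBFDB4AD698E1E28

Big-endian: lowest address holds the most-significant byte.
The bytes are already most-significant first: 0xCBFDB4AD698E1E28.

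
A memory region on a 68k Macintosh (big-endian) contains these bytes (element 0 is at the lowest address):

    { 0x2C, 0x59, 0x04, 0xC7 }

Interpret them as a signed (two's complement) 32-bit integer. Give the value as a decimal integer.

744031431

Big-endian: lowest address holds the most-significant byte.
The bytes are already most-significant first: 0x2C5904C7.
0x2C5904C7 = 744031431.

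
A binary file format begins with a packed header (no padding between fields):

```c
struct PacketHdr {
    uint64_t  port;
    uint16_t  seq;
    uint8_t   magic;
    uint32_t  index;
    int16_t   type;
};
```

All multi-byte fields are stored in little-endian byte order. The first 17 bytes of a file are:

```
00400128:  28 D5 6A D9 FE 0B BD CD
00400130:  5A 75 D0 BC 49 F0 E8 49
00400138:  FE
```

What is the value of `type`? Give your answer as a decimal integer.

`type` follows `port` (8 B), `seq` (2 B), `magic` (1 B), `index` (4 B), so it starts at offset 8 + 2 + 1 + 4 = 15 and occupies 2 bytes.
Bytes at offsets 15..16: 49 FE.
In little-endian order the low byte comes first in memory.
Reassemble most-significant byte first: FE 49 → 0xFE49.
Top bit is set, so as a signed 16-bit value this is 0xFE49 − 2^16 = -439.

-439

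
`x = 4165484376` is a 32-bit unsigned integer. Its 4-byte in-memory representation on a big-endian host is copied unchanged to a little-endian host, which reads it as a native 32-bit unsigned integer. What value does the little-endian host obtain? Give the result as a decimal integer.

1480542456

4165484376 in 32-bit hexadecimal is 0xF8483F58.
Stored big-endian, the bytes at ascending addresses are F8 48 3F 58.
Read back as little-endian, the first byte is least significant, giving 0x583F48F8.
0x583F48F8 = 1480542456.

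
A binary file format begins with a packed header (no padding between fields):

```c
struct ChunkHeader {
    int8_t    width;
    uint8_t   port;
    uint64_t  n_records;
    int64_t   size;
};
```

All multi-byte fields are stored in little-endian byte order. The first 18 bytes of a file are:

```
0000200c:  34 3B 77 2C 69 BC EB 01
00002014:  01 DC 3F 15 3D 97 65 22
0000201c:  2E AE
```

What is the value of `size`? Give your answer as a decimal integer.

-5895737042456996545

`size` follows `width` (1 B), `port` (1 B), `n_records` (8 B), so it starts at offset 1 + 1 + 8 = 10 and occupies 8 bytes.
Bytes at offsets 10..17: 3F 15 3D 97 65 22 2E AE.
In little-endian order the low byte comes first in memory.
Reassemble most-significant byte first: AE 2E 22 65 97 3D 15 3F → 0xAE2E2265973D153F.
Top bit is set, so as a signed 64-bit value this is 0xAE2E2265973D153F − 2^64 = -5895737042456996545.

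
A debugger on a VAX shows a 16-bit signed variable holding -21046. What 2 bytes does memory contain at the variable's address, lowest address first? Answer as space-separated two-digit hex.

CA AD

Two's complement of -21046 in 16 bits: 21046 = 0x5236; invert → 0xADC9; add 1 → 0xADCA.
Split into bytes (most-significant first): AD CA.
Little-endian stores the least-significant byte at the lowest address.
So at ascending addresses the bytes are CA AD.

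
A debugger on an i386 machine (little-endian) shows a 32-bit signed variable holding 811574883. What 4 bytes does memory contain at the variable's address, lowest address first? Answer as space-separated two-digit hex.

811574883 in hexadecimal, padded to 32 bits, is 0x305FA663.
Split into bytes (most-significant first): 30 5F A6 63.
Little-endian stores the least-significant byte at the lowest address.
So at ascending addresses the bytes are 63 A6 5F 30.

63 A6 5F 30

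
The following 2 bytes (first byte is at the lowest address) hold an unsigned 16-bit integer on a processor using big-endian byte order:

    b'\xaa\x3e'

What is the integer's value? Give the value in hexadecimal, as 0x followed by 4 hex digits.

0xAA3E

Big-endian stores the most-significant byte at the lowest address.
The bytes are already most-significant first: 0xAA3E.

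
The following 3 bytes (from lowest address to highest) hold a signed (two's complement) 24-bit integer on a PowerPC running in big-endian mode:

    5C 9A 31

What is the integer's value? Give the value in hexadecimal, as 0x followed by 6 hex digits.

In big-endian order the high byte comes first in memory.
The bytes are already most-significant first: 0x5C9A31.

0x5C9A31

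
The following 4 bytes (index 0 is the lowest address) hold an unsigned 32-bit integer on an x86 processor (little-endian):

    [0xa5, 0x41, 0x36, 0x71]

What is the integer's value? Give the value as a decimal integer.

1899381157

In little-endian order the low byte comes first in memory.
Reassemble most-significant byte first: 71 36 41 A5 → 0x713641A5.
0x713641A5 = 1899381157.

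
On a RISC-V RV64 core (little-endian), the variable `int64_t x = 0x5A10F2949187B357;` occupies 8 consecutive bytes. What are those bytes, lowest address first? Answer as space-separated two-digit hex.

Split into bytes (most-significant first): 5A 10 F2 94 91 87 B3 57.
Little-endian: lowest address holds the least-significant byte.
So at ascending addresses the bytes are 57 B3 87 91 94 F2 10 5A.

57 B3 87 91 94 F2 10 5A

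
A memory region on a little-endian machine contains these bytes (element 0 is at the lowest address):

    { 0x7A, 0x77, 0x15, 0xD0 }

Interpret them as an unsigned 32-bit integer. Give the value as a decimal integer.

3491067770

Little-endian stores the least-significant byte at the lowest address.
Reassemble most-significant byte first: D0 15 77 7A → 0xD015777A.
0xD015777A = 3491067770.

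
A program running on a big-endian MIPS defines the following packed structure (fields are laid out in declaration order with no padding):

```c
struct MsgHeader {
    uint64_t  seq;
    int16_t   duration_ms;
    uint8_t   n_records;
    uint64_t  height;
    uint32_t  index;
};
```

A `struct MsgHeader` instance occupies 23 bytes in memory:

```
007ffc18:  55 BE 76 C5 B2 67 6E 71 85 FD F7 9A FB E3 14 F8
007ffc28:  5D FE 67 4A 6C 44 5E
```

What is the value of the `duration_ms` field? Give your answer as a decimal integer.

`duration_ms` follows `seq` (8 bytes), so it starts at byte offset 8 and occupies 2 bytes.
Bytes at offsets 8..9: 85 FD.
Big-endian stores the most-significant byte at the lowest address.
The bytes are already most-significant first: 0x85FD.
Top bit is set, so as a signed 16-bit value this is 0x85FD − 2^16 = -31235.

-31235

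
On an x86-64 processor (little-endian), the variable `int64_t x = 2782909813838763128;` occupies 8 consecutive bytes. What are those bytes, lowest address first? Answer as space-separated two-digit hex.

2782909813838763128 in hexadecimal, padded to 64 bits, is 0x269EE1BB2FCED478.
Split into bytes (most-significant first): 26 9E E1 BB 2F CE D4 78.
Little-endian: lowest address holds the least-significant byte.
So at ascending addresses the bytes are 78 D4 CE 2F BB E1 9E 26.

78 D4 CE 2F BB E1 9E 26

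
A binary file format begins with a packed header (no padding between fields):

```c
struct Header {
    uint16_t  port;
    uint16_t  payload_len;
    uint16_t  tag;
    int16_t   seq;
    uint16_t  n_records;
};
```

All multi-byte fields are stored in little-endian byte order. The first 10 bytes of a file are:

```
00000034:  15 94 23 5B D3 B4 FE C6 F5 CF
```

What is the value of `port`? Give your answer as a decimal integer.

37909

`port` is the first field, at byte offset 0, occupying 2 bytes.
Bytes at offsets 0..1: 15 94.
Little-endian: lowest address holds the least-significant byte.
Reassemble most-significant byte first: 94 15 → 0x9415.
0x9415 = 37909.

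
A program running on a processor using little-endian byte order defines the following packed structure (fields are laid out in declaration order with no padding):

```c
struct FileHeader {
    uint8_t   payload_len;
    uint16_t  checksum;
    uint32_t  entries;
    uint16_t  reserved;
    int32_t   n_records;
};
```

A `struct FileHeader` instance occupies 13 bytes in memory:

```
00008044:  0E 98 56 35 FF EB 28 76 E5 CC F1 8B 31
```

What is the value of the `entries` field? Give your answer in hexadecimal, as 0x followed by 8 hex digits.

`entries` follows `payload_len` (1 B), `checksum` (2 B), so it starts at offset 1 + 2 = 3 and occupies 4 bytes.
Bytes at offsets 3..6: 35 FF EB 28.
Little-endian: lowest address holds the least-significant byte.
Reassemble most-significant byte first: 28 EB FF 35 → 0x28EBFF35.

0x28EBFF35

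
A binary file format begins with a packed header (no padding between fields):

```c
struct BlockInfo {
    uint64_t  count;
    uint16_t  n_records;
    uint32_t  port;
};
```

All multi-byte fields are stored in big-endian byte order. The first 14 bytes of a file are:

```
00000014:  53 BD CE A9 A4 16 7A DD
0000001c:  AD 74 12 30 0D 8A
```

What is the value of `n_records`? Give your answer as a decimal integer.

`n_records` follows `count` (8 bytes), so it starts at byte offset 8 and occupies 2 bytes.
Bytes at offsets 8..9: AD 74.
Big-endian stores the most-significant byte at the lowest address.
The bytes are already most-significant first: 0xAD74.
0xAD74 = 44404.

44404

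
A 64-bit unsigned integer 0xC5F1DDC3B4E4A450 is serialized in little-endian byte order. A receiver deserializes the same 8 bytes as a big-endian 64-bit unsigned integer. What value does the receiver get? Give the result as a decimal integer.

5811020884246131141

Stored little-endian, the bytes at ascending addresses are 50 A4 E4 B4 C3 DD F1 C5.
Read back as big-endian, the last byte is least significant, giving 0x50A4E4B4C3DDF1C5.
0x50A4E4B4C3DDF1C5 = 5811020884246131141.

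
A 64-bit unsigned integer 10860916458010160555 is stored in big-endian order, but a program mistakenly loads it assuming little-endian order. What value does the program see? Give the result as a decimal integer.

10860916458010160555 in 64-bit hexadecimal is 0x96B9B9F996E3ADAB.
Stored big-endian, the bytes at ascending addresses are 96 B9 B9 F9 96 E3 AD AB.
Read back as little-endian, the first byte is least significant, giving 0xABADE396F9B9B996.
0xABADE396F9B9B996 = 12370793989030918550.

12370793989030918550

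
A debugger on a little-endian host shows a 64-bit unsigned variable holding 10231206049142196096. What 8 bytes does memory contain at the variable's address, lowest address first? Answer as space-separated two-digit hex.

80 C7 F2 C6 B1 8B FC 8D

10231206049142196096 in hexadecimal, padded to 64 bits, is 0x8DFC8BB1C6F2C780.
Split into bytes (most-significant first): 8D FC 8B B1 C6 F2 C7 80.
Little-endian: lowest address holds the least-significant byte.
So at ascending addresses the bytes are 80 C7 F2 C6 B1 8B FC 8D.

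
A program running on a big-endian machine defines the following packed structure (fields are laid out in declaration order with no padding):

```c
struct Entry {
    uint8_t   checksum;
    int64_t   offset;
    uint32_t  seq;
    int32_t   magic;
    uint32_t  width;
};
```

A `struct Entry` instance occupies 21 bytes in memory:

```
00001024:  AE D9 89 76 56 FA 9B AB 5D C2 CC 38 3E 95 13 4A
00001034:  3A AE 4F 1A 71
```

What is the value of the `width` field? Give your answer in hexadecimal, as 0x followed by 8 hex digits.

`width` follows `checksum` (1 B), `offset` (8 B), `seq` (4 B), `magic` (4 B), so it starts at offset 1 + 8 + 4 + 4 = 17 and occupies 4 bytes.
Bytes at offsets 17..20: AE 4F 1A 71.
Big-endian: lowest address holds the most-significant byte.
The bytes are already most-significant first: 0xAE4F1A71.

0xAE4F1A71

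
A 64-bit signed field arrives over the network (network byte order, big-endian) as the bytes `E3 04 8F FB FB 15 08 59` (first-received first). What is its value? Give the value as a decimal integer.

In big-endian order the high byte comes first in memory.
The bytes are already most-significant first: 0xE3048FFBFB150859.
Top bit is set, so as a signed 64-bit value this is 0xE3048FFBFB150859 − 2^64 = -2088386014781044647.

-2088386014781044647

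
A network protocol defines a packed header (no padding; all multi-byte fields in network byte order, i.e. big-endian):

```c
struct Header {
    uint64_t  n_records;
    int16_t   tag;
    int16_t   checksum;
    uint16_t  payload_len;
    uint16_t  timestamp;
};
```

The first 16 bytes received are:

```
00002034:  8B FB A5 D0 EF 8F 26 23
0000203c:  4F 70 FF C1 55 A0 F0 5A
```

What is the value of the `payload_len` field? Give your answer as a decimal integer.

`payload_len` follows `n_records` (8 B), `tag` (2 B), `checksum` (2 B), so it starts at offset 8 + 2 + 2 = 12 and occupies 2 bytes.
Bytes at offsets 12..13: 55 A0.
Big-endian: lowest address holds the most-significant byte.
The bytes are already most-significant first: 0x55A0.
0x55A0 = 21920.

21920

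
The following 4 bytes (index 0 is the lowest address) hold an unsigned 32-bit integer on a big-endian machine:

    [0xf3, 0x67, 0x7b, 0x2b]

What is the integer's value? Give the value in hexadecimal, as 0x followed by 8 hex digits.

0xF3677B2B

Big-endian: lowest address holds the most-significant byte.
The bytes are already most-significant first: 0xF3677B2B.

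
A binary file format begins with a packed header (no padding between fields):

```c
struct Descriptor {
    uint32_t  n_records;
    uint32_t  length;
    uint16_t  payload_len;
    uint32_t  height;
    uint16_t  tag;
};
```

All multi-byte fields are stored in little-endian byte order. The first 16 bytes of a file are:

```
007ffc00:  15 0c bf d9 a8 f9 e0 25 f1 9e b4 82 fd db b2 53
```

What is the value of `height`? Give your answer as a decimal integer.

3690824372

`height` follows `n_records` (4 B), `length` (4 B), `payload_len` (2 B), so it starts at offset 4 + 4 + 2 = 10 and occupies 4 bytes.
Bytes at offsets 10..13: B4 82 FD DB.
Little-endian stores the least-significant byte at the lowest address.
Reassemble most-significant byte first: DB FD 82 B4 → 0xDBFD82B4.
0xDBFD82B4 = 3690824372.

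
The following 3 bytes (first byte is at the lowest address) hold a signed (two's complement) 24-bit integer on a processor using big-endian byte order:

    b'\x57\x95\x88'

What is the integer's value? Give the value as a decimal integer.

Big-endian stores the most-significant byte at the lowest address.
The bytes are already most-significant first: 0x579588.
0x579588 = 5739912.

5739912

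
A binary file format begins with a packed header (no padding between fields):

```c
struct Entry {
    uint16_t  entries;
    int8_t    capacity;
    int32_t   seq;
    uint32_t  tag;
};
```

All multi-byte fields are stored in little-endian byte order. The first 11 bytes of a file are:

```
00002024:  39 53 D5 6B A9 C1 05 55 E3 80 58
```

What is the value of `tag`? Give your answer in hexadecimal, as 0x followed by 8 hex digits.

`tag` follows `entries` (2 B), `capacity` (1 B), `seq` (4 B), so it starts at offset 2 + 1 + 4 = 7 and occupies 4 bytes.
Bytes at offsets 7..10: 55 E3 80 58.
Little-endian: lowest address holds the least-significant byte.
Reassemble most-significant byte first: 58 80 E3 55 → 0x5880E355.

0x5880E355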